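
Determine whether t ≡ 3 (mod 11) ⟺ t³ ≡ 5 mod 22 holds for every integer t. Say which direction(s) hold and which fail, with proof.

Not equivalent: only (⇐) holds.

(⇐) The residues r modulo 22 with r³ ≡ 5 (mod 22) are exactly {3}, and each is ≡ 3 (mod 11).

(⇒) This fails: take t = 14. Then 14 ≡ 3 (mod 11), but 14³ = 2744 ≡ 16 (mod 22), not 5.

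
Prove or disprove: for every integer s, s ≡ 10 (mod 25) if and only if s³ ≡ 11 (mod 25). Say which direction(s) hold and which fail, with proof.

Forward direction. This fails: take s = 10. Then 10 ≡ 10 (mod 25), but 10³ = 1000 ≡ 0 (mod 25), not 11.

Converse. This fails: take s = 21. Then 21³ = 9261 ≡ 11 (mod 25), yet 21 ≡ 21 (mod 25), not 10.

Neither direction holds.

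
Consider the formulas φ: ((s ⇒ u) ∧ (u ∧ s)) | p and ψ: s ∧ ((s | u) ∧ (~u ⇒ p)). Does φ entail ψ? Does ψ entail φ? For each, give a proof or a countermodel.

(⟹) This fails. Under u = F, p = T, s = F, the left side is true but the right side is false.

(⟸) Assume the antecedent. If u is true, the antecedent forces (u = T, p = F, s = T) or (u = T, p = T, s = T), and ((s ⇒ u) ∧ (u ∧ s)) | p holds there. If u is false, the antecedent forces (u = F, p = T, s = T), and ((s ⇒ u) ∧ (u ∧ s)) | p holds there. Either way ((s ⇒ u) ∧ (u ∧ s)) | p holds.

The forward direction fails; the converse holds.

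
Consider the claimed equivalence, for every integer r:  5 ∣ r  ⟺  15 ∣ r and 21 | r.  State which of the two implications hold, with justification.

(⟹) This fails: take r = 5. Certainly 5 ∣ 5, but 15 ∤ 5.

(⟸) Suppose 15 ∣ r and 21 ∣ r. Any common multiple of 15 and 21 is a multiple of their lcm; here lcm(15, 21) = 15·21/gcd(15, 21) = 315/3 = 105, so 105 ∣ r. Since 5 ∣ 105, it follows that 5 ∣ r.

(⇒) fails; (⇐) holds.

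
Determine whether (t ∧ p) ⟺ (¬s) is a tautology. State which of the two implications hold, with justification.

(⟹) This fails. Under t = T, s = T, p = T, the left side is true but the right side is false.

(⟸) This fails. Under t = F, s = F, p = F, the left side is false but the right side is true.

Neither implication holds.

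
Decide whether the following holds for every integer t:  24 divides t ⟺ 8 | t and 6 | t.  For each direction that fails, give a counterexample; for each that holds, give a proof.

Both directions hold; the statement is true.

(⇒) If 24 ∣ t, write t = 24q. Since 24 = 3·8, t = 8·(3q), so 8 ∣ t; and since 24 = 4·6, t = 6·(4q), so 6 ∣ t.

(⇐) Suppose 8 ∣ t and 6 ∣ t. Any common multiple of 8 and 6 is a multiple of their lcm; here lcm(8, 6) = 8·6/gcd(8, 6) = 48/2 = 24, so 24 ∣ t.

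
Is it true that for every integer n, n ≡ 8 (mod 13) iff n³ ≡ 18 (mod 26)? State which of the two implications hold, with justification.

Neither direction holds.

(⟹) This fails: take n = 21. Then 21 ≡ 8 (mod 13), but 21³ = 9261 ≡ 5 (mod 26), not 18.

(⟸) This fails: take n = 20. Then 20³ = 8000 ≡ 18 (mod 26), yet 20 ≡ 7 (mod 13), not 8.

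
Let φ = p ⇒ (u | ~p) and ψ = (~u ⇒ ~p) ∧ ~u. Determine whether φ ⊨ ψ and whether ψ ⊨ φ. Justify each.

(⇒) This fails. Under u = T, p = F, the left side is true but the right side is false.

(⇐) Assume the antecedent. If u is true, the antecedent cannot hold. If u is false, the antecedent forces (u = F, p = F), and p ⇒ (u | ~p) holds there. Either way p ⇒ (u | ~p) holds.

Not equivalent: only (⇐) holds.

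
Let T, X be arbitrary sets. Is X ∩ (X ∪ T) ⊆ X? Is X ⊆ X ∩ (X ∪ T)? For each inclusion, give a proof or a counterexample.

The two sets are equal.

(⟸) Let x ∈ X. Then either x ∈ X and x ∉ T; or x ∈ T ∩ X. In each case x ∈ X ∩ (X ∪ T), so X ⊆ X ∩ (X ∪ T).

(⟹) Let x ∈ X ∩ (X ∪ T). Then either x ∈ X and x ∉ T; or x ∈ T ∩ X. In each case x ∈ X, so X ∩ (X ∪ T) ⊆ X.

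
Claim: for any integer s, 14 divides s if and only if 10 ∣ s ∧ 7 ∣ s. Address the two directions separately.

(→) This fails: take s = 14. Certainly 14 ∣ 14, but 10 ∤ 14.

(←) Suppose 10 ∣ s and 7 ∣ s. Any common multiple of 10 and 7 is a multiple of their lcm; here gcd(10, 7) = 1, so lcm(10, 7) = 10·7 = 70, so 70 ∣ s. Since 14 ∣ 70, it follows that 14 ∣ s.

The forward direction fails; the converse holds.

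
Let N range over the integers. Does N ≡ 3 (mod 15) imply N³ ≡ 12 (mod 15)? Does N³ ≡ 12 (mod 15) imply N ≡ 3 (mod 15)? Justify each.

The biconditional holds.

(→) Suppose N ≡ 3 (mod 15). Write N = 15j + 3. Then (15j + 3)³ = 3375j³ + 2025j² + 405j + 27 = 15(225j³ + 135j² + 27j + 1) + 12, so N³ ≡ 12 (mod 15).

(←) Conversely, suppose N³ ≡ 12 (mod 15). The only residue r in {0, …, 14} with r³ ≡ 12 (mod 15) is r = 3, so N ≡ 3 (mod 15).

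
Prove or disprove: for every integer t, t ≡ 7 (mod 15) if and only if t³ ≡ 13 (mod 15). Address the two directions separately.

(→) Suppose t ≡ 7 (mod 15). Write t = 15j + 7. Then (15j + 7)³ = 3375j³ + 4725j² + 2205j + 343 = 15(225j³ + 315j² + 147j + 22) + 13, so t³ ≡ 13 (mod 15).

(←) Conversely, suppose t³ ≡ 13 (mod 15). The only residue r in {0, …, 14} with r³ ≡ 13 (mod 15) is r = 7, so t ≡ 7 (mod 15).

Equivalent; both directions hold.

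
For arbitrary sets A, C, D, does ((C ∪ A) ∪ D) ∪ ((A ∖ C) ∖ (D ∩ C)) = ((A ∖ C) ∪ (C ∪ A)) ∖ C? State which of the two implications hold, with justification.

(⊆) fails; (⊇) holds.

Forward inclusion. This inclusion fails. Take A = ∅, C = {1}, D = ∅; then 1 ∈ ((C ∪ A) ∪ D) ∪ ((A ∖ C) ∖ (D ∩ C)) but 1 ∉ ((A ∖ C) ∪ (C ∪ A)) ∖ C.

Reverse inclusion. Let x ∈ ((A ∖ C) ∪ (C ∪ A)) ∖ C. Then either x ∈ A and x ∉ C, D; or x ∈ A ∩ D and x ∉ C. In each case x ∈ ((C ∪ A) ∪ D) ∪ ((A ∖ C) ∖ (D ∩ C)), so ((A ∖ C) ∪ (C ∪ A)) ∖ C ⊆ ((C ∪ A) ∪ D) ∪ ((A ∖ C) ∖ (D ∩ C)).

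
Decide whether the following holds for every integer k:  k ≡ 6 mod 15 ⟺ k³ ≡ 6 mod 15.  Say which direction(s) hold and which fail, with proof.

Equivalent; both directions hold.

(⟹) Suppose k ≡ 6 mod 15. Write k = 15j + 6. Then (15j + 6)³ = 3375j³ + 4050j² + 1620j + 216 = 15(225j³ + 270j² + 108j + 14) + 6, so k³ ≡ 6 (mod 15).

(⟸) Conversely, suppose k³ ≡ 6 (mod 15). The only residue r in {0, …, 14} with r³ ≡ 6 (mod 15) is r = 6, so k ≡ 6 (mod 15).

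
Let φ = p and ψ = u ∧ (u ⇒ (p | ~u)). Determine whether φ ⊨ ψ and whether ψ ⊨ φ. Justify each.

(→) This fails. Under p = T, u = F, the left side is true but the right side is false.

(←) Assume the antecedent. If p is true, p reduces to true regardless of the other variables. If p is false, the antecedent cannot hold. Either way p holds.

Only the converse holds.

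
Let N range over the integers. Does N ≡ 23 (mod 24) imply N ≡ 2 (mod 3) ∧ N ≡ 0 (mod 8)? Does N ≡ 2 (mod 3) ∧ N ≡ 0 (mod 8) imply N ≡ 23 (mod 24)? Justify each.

Neither implication holds.

(⟹) This fails: N = 23 gives 23 ≡ 23 (mod 24) but 23 ≡ 7 (mod 8), so the conjunction on the right does not hold.

(⟸) This fails: N = 8 satisfies both congruences on the right (8 ≡ 2 mod 3 and 8 ≡ 0 mod 8) yet 8 ≡ 8 (mod 24), not 23.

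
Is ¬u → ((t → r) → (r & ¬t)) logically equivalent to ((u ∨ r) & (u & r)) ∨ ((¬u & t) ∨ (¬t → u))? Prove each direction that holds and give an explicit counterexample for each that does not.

Neither implication holds.

Forward direction. This fails. Under t = F, u = F, r = T, the left side is true but the right side is false.

Converse. This fails. Under t = T, u = F, r = T, the left side is false but the right side is true.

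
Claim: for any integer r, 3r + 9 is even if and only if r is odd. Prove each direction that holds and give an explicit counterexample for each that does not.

(⟹) Suppose 3r + 9 is even. Since 3 is odd, 3r and r have the same parity, so 3r + 9 ≡ r + 9 (mod 2). As 9 is odd, 3r + 9 is even exactly when r is odd. Thus r is odd.

(⟸) Conversely, suppose r is odd; write r = 2j + 1. Then 3r + 9 = 3·(2j + 1) + 9 = 2·3j + 12, which is even.

The biconditional holds.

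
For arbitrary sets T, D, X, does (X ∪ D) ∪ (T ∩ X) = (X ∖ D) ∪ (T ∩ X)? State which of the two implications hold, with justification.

Only the reverse inclusion holds.

(⊇) Let x ∈ (X ∖ D) ∪ (T ∩ X). Then either x ∈ X and x ∉ T, D; or x ∈ T ∩ X and x ∉ D; or x ∈ T ∩ D ∩ X. In each case x ∈ (X ∪ D) ∪ (T ∩ X), so (X ∖ D) ∪ (T ∩ X) ⊆ (X ∪ D) ∪ (T ∩ X).

(⊆) This inclusion fails. Take T = ∅, D = {1}, X = ∅; then 1 ∈ (X ∪ D) ∪ (T ∩ X) but 1 ∉ (X ∖ D) ∪ (T ∩ X).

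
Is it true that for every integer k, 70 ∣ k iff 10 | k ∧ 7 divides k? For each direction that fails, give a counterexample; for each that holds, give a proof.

[⇐] Suppose 10 ∣ k and 7 ∣ k. Any common multiple of 10 and 7 is a multiple of their lcm; here gcd(10, 7) = 1, so lcm(10, 7) = 10·7 = 70, so 70 ∣ k.

[⇒] If 70 ∣ k, write k = 70q. Since 70 = 7·10, k = 10·(7q), so 10 ∣ k; and since 70 = 10·7, k = 7·(10q), so 7 ∣ k.

Equivalent; both directions hold.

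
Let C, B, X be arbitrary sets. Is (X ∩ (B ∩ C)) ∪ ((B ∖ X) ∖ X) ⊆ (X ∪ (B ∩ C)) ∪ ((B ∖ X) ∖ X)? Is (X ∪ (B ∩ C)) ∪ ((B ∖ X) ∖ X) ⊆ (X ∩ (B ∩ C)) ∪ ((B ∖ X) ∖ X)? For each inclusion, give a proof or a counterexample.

Forward inclusion. Let x ∈ (X ∩ (B ∩ C)) ∪ ((B ∖ X) ∖ X). Then either x ∈ B and x ∉ C, X; or x ∈ C ∩ B and x ∉ X; or x ∈ C ∩ B ∩ X. In each case x ∈ (X ∪ (B ∩ C)) ∪ ((B ∖ X) ∖ X), so (X ∩ (B ∩ C)) ∪ ((B ∖ X) ∖ X) ⊆ (X ∪ (B ∩ C)) ∪ ((B ∖ X) ∖ X).

Reverse inclusion. This inclusion fails. Take C = ∅, B = ∅, X = {1}; then 1 ∈ (X ∪ (B ∩ C)) ∪ ((B ∖ X) ∖ X) but 1 ∉ (X ∩ (B ∩ C)) ∪ ((B ∖ X) ∖ X).

The sets are not equal: only the forward inclusion holds.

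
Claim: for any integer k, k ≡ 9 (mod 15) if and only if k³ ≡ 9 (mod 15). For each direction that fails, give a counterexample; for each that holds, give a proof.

Both directions hold; the statement is true.

(⇒) Suppose k ≡ 9 (mod 15). Write k = 15j + 9. Then (15j + 9)³ = 3375j³ + 6075j² + 3645j + 729 = 15(225j³ + 405j² + 243j + 48) + 9, so k³ ≡ 9 (mod 15).

(⇐) Conversely, suppose k³ ≡ 9 (mod 15). The only residue r in {0, …, 14} with r³ ≡ 9 (mod 15) is r = 9, so k ≡ 9 (mod 15).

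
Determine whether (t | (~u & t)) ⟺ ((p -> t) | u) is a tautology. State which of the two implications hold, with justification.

[⇐] This fails. Under u = F, p = F, t = F, the left side is false but the right side is true.

[⇒] Assume the antecedent. If u is true, (p -> t) | u reduces to true regardless of the other variables. If u is false, the antecedent forces (u = F, p = F, t = T) or (u = F, p = T, t = T), and (p -> t) | u holds there. Either way (p -> t) | u holds.

Not equivalent: only (⇒) holds.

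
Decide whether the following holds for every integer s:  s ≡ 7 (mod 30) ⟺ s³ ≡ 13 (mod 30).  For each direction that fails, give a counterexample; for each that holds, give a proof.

(←) Suppose s³ ≡ 13 (mod 30). The only residue r in {0, …, 29} with r³ ≡ 13 (mod 30) is r = 7, so s ≡ 7 (mod 30).

(→) Suppose s ≡ 7 (mod 30). Write s = 30j + 7. Then (30j + 7)³ = 27000j³ + 18900j² + 4410j + 343 = 30(900j³ + 630j² + 147j + 11) + 13, so s³ ≡ 13 (mod 30).

Equivalent; both directions hold.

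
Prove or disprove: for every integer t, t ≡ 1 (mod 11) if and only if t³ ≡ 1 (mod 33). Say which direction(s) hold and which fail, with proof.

(⇒) fails; (⇐) holds.

Converse. The residues r modulo 33 with r³ ≡ 1 (mod 33) are exactly {1}, and each is ≡ 1 (mod 11).

Forward direction. This fails: take t = 12. Then 12 ≡ 1 (mod 11), but 12³ = 1728 ≡ 12 (mod 33), not 1.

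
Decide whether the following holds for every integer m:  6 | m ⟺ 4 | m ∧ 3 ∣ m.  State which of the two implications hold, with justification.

(←) Suppose 4 ∣ m and 3 ∣ m. Any common multiple of 4 and 3 is a multiple of their lcm; here gcd(4, 3) = 1, so lcm(4, 3) = 4·3 = 12, so 12 ∣ m. Since 6 ∣ 12, it follows that 6 ∣ m.

(→) This fails: take m = 6. Certainly 6 ∣ 6, but 4 ∤ 6.

(⇒) fails; (⇐) holds.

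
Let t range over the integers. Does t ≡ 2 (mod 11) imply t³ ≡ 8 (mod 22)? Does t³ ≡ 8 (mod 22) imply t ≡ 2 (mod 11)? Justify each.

Forward direction. This fails: take t = 13. Then 13 ≡ 2 (mod 11), but 13³ = 2197 ≡ 19 (mod 22), not 8.

Converse. The residues r modulo 22 with r³ ≡ 8 (mod 22) are exactly {2}, and each is ≡ 2 (mod 11).

The forward direction fails; the converse holds.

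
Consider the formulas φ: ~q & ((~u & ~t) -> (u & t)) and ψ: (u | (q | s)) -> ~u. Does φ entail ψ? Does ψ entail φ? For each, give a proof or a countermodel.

(→) This fails. Under s = F, u = T, q = F, t = F, the left side is true but the right side is false.

(←) This fails. Under s = F, u = F, q = F, t = F, the left side is false but the right side is true.

(⇒) fails and (⇐) fails.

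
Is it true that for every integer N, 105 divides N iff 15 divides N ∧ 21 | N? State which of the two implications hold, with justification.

[⇒] If 105 ∣ N, write N = 105q. Since 105 = 7·15, N = 15·(7q), so 15 ∣ N; and since 105 = 5·21, N = 21·(5q), so 21 ∣ N.

[⇐] Suppose 15 ∣ N and 21 ∣ N. Any common multiple of 15 and 21 is a multiple of their lcm; here lcm(15, 21) = 15·21/gcd(15, 21) = 315/3 = 105, so 105 ∣ N.

Both implications hold.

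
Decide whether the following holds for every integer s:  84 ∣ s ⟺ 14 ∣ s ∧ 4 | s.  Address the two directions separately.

[⇐] This fails: take s = 28. Both 14 ∣ 28 and 4 ∣ 28, yet 28 is not a multiple of 84 (since 28 = 0·84 + 28), so 84 ∤ 28.

[⇒] If 84 ∣ s, write s = 84q. Since 84 = 6·14, s = 14·(6q), so 14 ∣ s; and since 84 = 21·4, s = 4·(21q), so 4 ∣ s.

The forward direction holds; the converse fails.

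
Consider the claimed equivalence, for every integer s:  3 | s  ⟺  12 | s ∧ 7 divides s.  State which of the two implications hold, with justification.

(⇒) This fails: take s = 3. Certainly 3 ∣ 3, but 12 ∤ 3.

(⇐) Suppose 12 ∣ s and 7 ∣ s. Any common multiple of 12 and 7 is a multiple of their lcm; here gcd(12, 7) = 1, so lcm(12, 7) = 12·7 = 84, so 84 ∣ s. Since 3 ∣ 84, it follows that 3 ∣ s.

Only the reverse direction holds.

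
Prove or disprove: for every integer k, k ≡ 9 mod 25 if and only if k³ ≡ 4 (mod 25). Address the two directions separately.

(⇒) Suppose k ≡ 9 mod 25. Write k = 25j + 9. Then (25j + 9)³ = 15625j³ + 16875j² + 6075j + 729 = 25(625j³ + 675j² + 243j + 29) + 4, so k³ ≡ 4 (mod 25).

(⇐) Conversely, suppose k³ ≡ 4 (mod 25). The only residue r in {0, …, 24} with r³ ≡ 4 (mod 25) is r = 9, so k ≡ 9 (mod 25).

The biconditional holds.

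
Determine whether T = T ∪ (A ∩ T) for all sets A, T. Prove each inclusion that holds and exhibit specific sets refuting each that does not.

Forward inclusion. Let x ∈ T. Then either x ∈ T and x ∉ A; or x ∈ A ∩ T. In each case x ∈ T ∪ (A ∩ T), so T ⊆ T ∪ (A ∩ T).

Reverse inclusion. Let x ∈ T ∪ (A ∩ T). Then either x ∈ T and x ∉ A; or x ∈ A ∩ T. In each case x ∈ T, so T ∪ (A ∩ T) ⊆ T.

Both inclusions hold; the sets are equal.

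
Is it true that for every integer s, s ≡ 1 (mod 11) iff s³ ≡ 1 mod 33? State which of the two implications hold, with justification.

Forward direction. This fails: take s = 12. Then 12 ≡ 1 (mod 11), but 12³ = 1728 ≡ 12 (mod 33), not 1.

Converse. The residues r modulo 33 with r³ ≡ 1 (mod 33) are exactly {1}, and each is ≡ 1 (mod 11).

Only the reverse direction holds.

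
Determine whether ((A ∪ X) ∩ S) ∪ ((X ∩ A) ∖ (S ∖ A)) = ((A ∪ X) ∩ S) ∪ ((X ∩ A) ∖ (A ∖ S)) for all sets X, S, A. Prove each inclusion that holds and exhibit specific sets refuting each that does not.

The sets are not equal: only the reverse inclusion holds.

(⊆) This inclusion fails. Take X = {1}, S = ∅, A = {1}; then 1 ∈ ((A ∪ X) ∩ S) ∪ ((X ∩ A) ∖ (S ∖ A)) but 1 ∉ ((A ∪ X) ∩ S) ∪ ((X ∩ A) ∖ (A ∖ S)).

(⊇) Let x ∈ ((A ∪ X) ∩ S) ∪ ((X ∩ A) ∖ (A ∖ S)). Then either x ∈ X ∩ S and x ∉ A; or x ∈ S ∩ A and x ∉ X; or x ∈ X ∩ S ∩ A. In each case x ∈ ((A ∪ X) ∩ S) ∪ ((X ∩ A) ∖ (S ∖ A)), so ((A ∪ X) ∩ S) ∪ ((X ∩ A) ∖ (A ∖ S)) ⊆ ((A ∪ X) ∩ S) ∪ ((X ∩ A) ∖ (S ∖ A)).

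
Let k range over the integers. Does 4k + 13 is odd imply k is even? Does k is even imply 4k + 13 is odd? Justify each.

(⇒) fails; (⇐) holds.

[⇒] This fails: take k = 1. Then 4k + 13 = 17, which is odd, yet k = 1 is odd, not even.

[⇐] Suppose k is even. Since 4 is even, 4k is even for every k, so 4k + 13 has the same parity as 13, which is odd. Hence 4k + 13 is odd.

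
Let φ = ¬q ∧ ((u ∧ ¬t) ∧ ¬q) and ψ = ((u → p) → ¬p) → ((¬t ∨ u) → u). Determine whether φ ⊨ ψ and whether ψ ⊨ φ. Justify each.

(⇒) holds; (⇐) fails.

(⇐) This fails. Under u = T, q = T, t = F, p = F, the left side is false but the right side is true.

(⇒) Assume the antecedent. If u is true, the consequent reduces to true regardless of the other variables. If u is false, the antecedent cannot hold. Either way the consequent holds.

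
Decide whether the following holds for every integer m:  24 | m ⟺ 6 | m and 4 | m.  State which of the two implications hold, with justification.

(⇒) If 24 ∣ m, write m = 24q. Since 24 = 4·6, m = 6·(4q), so 6 ∣ m; and since 24 = 6·4, m = 4·(6q), so 4 ∣ m.

(⇐) This fails: take m = 12. Both 6 ∣ 12 and 4 ∣ 12, yet 12 is not a multiple of 24 (since 12 = 0·24 + 12), so 24 ∤ 12.

Only the forward direction holds.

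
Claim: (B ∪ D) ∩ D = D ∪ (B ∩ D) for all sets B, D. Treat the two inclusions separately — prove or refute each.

(⊆) Let x ∈ (B ∪ D) ∩ D. Then either x ∈ D and x ∉ B; or x ∈ B ∩ D. In each case x ∈ D ∪ (B ∩ D), so (B ∪ D) ∩ D ⊆ D ∪ (B ∩ D).

(⊇) Let x ∈ D ∪ (B ∩ D). Then either x ∈ D and x ∉ B; or x ∈ B ∩ D. In each case x ∈ (B ∪ D) ∩ D, so D ∪ (B ∩ D) ⊆ (B ∪ D) ∩ D.

The two sets are equal.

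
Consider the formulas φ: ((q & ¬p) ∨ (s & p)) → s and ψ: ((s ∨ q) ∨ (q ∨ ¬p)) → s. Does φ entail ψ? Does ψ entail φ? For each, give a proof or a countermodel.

(⇒) This fails. Under s = F, q = F, p = F, the left side is true but the right side is false.

(⇐) Assume the antecedent. If s is true, ((q & ¬p) ∨ (s & p)) → s reduces to true regardless of the other variables. If s is false, the antecedent forces (s = F, q = F, p = T), and ((q & ¬p) ∨ (s & p)) → s holds there. Either way ((q & ¬p) ∨ (s & p)) → s holds.

Not equivalent: only (⇐) holds.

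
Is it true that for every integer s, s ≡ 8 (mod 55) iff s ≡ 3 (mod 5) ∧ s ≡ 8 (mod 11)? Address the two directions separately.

Converse. If s ≡ 3 (mod 5) and s ≡ 8 (mod 11), then by the Chinese remainder theorem s ≡ 8 (mod 55). This is exactly s ≡ 8 (mod 55).

Forward direction. Suppose s ≡ 8 (mod 55); write s = 55j + 8. Since 5 ∣ 55, reducing mod 5 gives s ≡ 8 ≡ 3 (mod 5); since 11 ∣ 55, reducing mod 11 gives s ≡ 8 (mod 11).

Both implications hold.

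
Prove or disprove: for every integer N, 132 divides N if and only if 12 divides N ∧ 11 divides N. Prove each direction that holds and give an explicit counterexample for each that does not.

Equivalent; both directions hold.

(⟹) If 132 ∣ N, write N = 132q. Since 132 = 11·12, N = 12·(11q), so 12 ∣ N; and since 132 = 12·11, N = 11·(12q), so 11 ∣ N.

(⟸) Suppose 12 ∣ N and 11 ∣ N. Any common multiple of 12 and 11 is a multiple of their lcm; here gcd(12, 11) = 1, so lcm(12, 11) = 12·11 = 132, so 132 ∣ N.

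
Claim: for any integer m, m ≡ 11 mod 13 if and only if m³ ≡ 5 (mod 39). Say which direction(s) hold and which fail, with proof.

Neither direction holds.

(→) This fails: take m = 24. Then 24 ≡ 11 (mod 13), but 24³ = 13824 ≡ 18 (mod 39), not 5.

(←) This fails: take m = 8. Then 8³ = 512 ≡ 5 (mod 39), yet 8 ≡ 8 (mod 13), not 11.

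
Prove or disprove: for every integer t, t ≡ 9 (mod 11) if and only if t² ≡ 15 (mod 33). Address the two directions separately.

Both directions fail.

(⟹) This fails: take t = 20. Then 20 ≡ 9 (mod 11), but 20² = 400 ≡ 4 (mod 33), not 15.

(⟸) This fails: take t = 24. Then 24² = 576 ≡ 15 (mod 33), yet 24 ≡ 2 (mod 11), not 9.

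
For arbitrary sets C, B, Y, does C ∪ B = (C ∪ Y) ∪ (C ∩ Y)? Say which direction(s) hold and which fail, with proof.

(⊆) This inclusion fails. Take C = ∅, B = {1}, Y = ∅; then 1 ∈ C ∪ B but 1 ∉ (C ∪ Y) ∪ (C ∩ Y).

(⊇) This inclusion fails. Take C = ∅, B = ∅, Y = {1}; then 1 ∈ (C ∪ Y) ∪ (C ∩ Y) but 1 ∉ C ∪ B.

Neither inclusion holds.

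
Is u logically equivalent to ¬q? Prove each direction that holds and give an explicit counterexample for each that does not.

(⇒) fails and (⇐) fails.

[⇒] This fails. Under u = T, q = T, the left side is true but the right side is false.

[⇐] This fails. Under u = F, q = F, the left side is false but the right side is true.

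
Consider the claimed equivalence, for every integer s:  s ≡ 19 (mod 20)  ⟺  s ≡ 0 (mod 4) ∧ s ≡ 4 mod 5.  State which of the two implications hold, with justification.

(⇒) This fails: s = 19 gives 19 ≡ 19 (mod 20) but 19 ≡ 3 (mod 4), so the conjunction on the right does not hold.

(⇐) This fails: s = 4 satisfies both congruences on the right (4 ≡ 0 mod 4 and 4 ≡ 4 mod 5) yet 4 ≡ 4 (mod 20), not 19.

Both directions fail.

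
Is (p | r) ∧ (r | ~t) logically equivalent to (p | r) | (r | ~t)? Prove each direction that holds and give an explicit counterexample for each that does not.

The forward direction holds; the converse fails.

(→) Assume the antecedent. If t is true, the antecedent forces (t = T, p = F, r = T) or (t = T, p = T, r = T), and (p | r) | (r | ~t) holds there. If t is false, (p | r) | (r | ~t) reduces to true regardless of the other variables. Either way (p | r) | (r | ~t) holds.

(←) This fails. Under t = F, p = F, r = F, the left side is false but the right side is true.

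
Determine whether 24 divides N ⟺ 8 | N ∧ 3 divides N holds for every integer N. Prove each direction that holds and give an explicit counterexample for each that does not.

[⇒] If 24 ∣ N, write N = 24q. Since 24 = 3·8, N = 8·(3q), so 8 ∣ N; and since 24 = 8·3, N = 3·(8q), so 3 ∣ N.

[⇐] Suppose 8 ∣ N and 3 ∣ N. Any common multiple of 8 and 3 is a multiple of their lcm; here gcd(8, 3) = 1, so lcm(8, 3) = 8·3 = 24, so 24 ∣ N.

Equivalent; both directions hold.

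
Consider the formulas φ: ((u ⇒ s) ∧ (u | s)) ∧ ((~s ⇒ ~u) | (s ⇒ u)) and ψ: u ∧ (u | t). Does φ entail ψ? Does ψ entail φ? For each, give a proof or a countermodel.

(→) This fails. Under u = F, s = T, t = F, the left side is true but the right side is false.

(←) This fails. Under u = T, s = F, t = F, the left side is false but the right side is true.

Neither direction holds.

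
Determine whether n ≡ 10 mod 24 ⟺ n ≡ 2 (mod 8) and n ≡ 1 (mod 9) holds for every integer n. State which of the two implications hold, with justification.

Only the reverse direction holds.

Forward direction. This fails: n = 34 gives 34 ≡ 10 (mod 24) but 34 ≡ 7 (mod 9), so the conjunction on the right does not hold.

Converse. If n ≡ 2 (mod 8) and n ≡ 1 (mod 9), then by the Chinese remainder theorem n ≡ 10 (mod 72). Since 10 ≡ 10 (mod 24) and 24 ∣ 72, we get n ≡ 10 (mod 24).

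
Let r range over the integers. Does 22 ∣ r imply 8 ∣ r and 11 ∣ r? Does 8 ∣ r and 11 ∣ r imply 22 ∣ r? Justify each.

The forward direction fails; the converse holds.

(⇒) This fails: take r = 22. Certainly 22 ∣ 22, but 8 ∤ 22.

(⇐) Suppose 8 ∣ r and 11 ∣ r. Any common multiple of 8 and 11 is a multiple of their lcm; here gcd(8, 11) = 1, so lcm(8, 11) = 8·11 = 88, so 88 ∣ r. Since 22 ∣ 88, it follows that 22 ∣ r.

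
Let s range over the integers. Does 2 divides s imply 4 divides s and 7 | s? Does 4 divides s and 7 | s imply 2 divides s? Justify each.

[⇒] This fails: take s = 2. Certainly 2 ∣ 2, but 4 ∤ 2.

[⇐] Suppose 4 ∣ s and 7 ∣ s. Any common multiple of 4 and 7 is a multiple of their lcm; here gcd(4, 7) = 1, so lcm(4, 7) = 4·7 = 28, so 28 ∣ s. Since 2 ∣ 28, it follows that 2 ∣ s.

The forward direction fails; the converse holds.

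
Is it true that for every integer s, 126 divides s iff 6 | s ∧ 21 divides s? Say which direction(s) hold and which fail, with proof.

The forward direction holds; the converse fails.

[⇒] If 126 ∣ s, write s = 126q. Since 126 = 21·6, s = 6·(21q), so 6 ∣ s; and since 126 = 6·21, s = 21·(6q), so 21 ∣ s.

[⇐] This fails: take s = 42. Both 6 ∣ 42 and 21 ∣ 42, yet 42 is not a multiple of 126 (since 42 = 0·126 + 42), so 126 ∤ 42.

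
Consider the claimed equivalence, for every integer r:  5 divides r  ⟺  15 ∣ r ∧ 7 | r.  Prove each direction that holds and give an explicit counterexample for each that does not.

(⇒) fails; (⇐) holds.

(⇒) This fails: take r = 5. Certainly 5 ∣ 5, but 15 ∤ 5.

(⇐) Suppose 15 ∣ r and 7 ∣ r. Any common multiple of 15 and 7 is a multiple of their lcm; here gcd(15, 7) = 1, so lcm(15, 7) = 15·7 = 105, so 105 ∣ r. Since 5 ∣ 105, it follows that 5 ∣ r.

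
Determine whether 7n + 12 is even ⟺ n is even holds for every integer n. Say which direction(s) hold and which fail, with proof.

(⟹) Suppose 7n + 12 is even. Since 7 is odd, 7n and n have the same parity, so 7n + 12 ≡ n + 12 (mod 2). As 12 is even, 7n + 12 is even exactly when n is even. Thus n is even.

(⟸) Conversely, suppose n is even; write n = 2j. Then 7n + 12 = 7·(2j) + 12 = 2·7j + 12, which is even.

Both directions hold; the statement is true.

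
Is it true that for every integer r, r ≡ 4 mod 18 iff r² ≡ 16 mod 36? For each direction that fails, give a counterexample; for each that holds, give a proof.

The forward direction holds; the converse fails.

Converse. This fails: take r = 14. Then 14² = 196 ≡ 16 (mod 36), yet 14 ≡ 14 (mod 18), not 4.

Forward direction. Suppose r ≡ 4 (mod 18). Working modulo 36, r ∈ {4, 22}; for each such r, r² ≡ 16 (mod 36).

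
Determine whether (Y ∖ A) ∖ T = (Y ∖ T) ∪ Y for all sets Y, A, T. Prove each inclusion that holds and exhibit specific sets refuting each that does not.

Only the forward inclusion holds.

(⊆) Let x ∈ (Y ∖ A) ∖ T. Then x ∈ Y and x ∉ A, T, from which x ∈ (Y ∖ T) ∪ Y.

(⊇) This inclusion fails. Take Y = {1}, A = {1}, T = ∅; then 1 ∈ (Y ∖ T) ∪ Y but 1 ∉ (Y ∖ A) ∖ T.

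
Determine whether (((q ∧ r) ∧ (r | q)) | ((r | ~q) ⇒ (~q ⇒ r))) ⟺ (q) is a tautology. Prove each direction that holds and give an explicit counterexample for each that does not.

Only the reverse direction holds.

(→) This fails. Under q = F, r = T, the left side is true but the right side is false.

(←) Assume the antecedent. If q is true, the consequent reduces to true regardless of the other variables. If q is false, the antecedent cannot hold. Either way the consequent holds.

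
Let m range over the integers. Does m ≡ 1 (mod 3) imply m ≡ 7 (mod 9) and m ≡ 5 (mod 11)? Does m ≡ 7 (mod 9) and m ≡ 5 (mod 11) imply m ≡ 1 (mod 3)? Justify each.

(⟹) This fails: m = 1 gives 1 ≡ 1 (mod 3) but 1 ≡ 1 (mod 9), so the conjunction on the right does not hold.

(⟸) Conversely, if m ≡ 7 (mod 9) and m ≡ 5 (mod 11), then by the Chinese remainder theorem m ≡ 16 (mod 99). Since 16 ≡ 1 (mod 3) and 3 ∣ 99, we get m ≡ 1 (mod 3).

Not equivalent: only (⇐) holds.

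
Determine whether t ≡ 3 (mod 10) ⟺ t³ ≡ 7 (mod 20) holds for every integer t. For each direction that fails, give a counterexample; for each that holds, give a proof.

(⇒) fails; (⇐) holds.

[⇒] This fails: take t = 13. Then 13 ≡ 3 (mod 10), but 13³ = 2197 ≡ 17 (mod 20), not 7.

[⇐] Conversely, the residues r modulo 20 with r³ ≡ 7 (mod 20) are exactly {3}, and each is ≡ 3 (mod 10).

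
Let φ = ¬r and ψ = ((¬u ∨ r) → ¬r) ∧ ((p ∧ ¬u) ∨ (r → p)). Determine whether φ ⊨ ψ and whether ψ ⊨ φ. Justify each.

(⟸) Assume the antecedent. If r is true, the antecedent cannot hold. If r is false, ¬r reduces to true regardless of the other variables. Either way ¬r holds.

(⟹) Assume the antecedent. If r is true, the antecedent cannot hold. If r is false, the consequent reduces to true regardless of the other variables. Either way the consequent holds.

Equivalent; both directions hold.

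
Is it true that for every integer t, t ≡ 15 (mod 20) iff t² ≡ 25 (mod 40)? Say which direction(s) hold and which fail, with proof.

Only the forward implication holds.

Forward direction. Suppose t ≡ 15 (mod 20). Working modulo 40, t ∈ {15, 35}; for each such r, r² ≡ 25 (mod 40).

Converse. This fails: take t = 5. Then 5² = 25 ≡ 25 (mod 40), yet 5 ≡ 5 (mod 20), not 15.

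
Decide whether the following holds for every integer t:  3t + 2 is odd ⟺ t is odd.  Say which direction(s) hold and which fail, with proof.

[⇐] Suppose t is odd; write t = 2j + 1. Then 3t + 2 = 3·(2j + 1) + 2 = 2·3j + 5, which is odd.

[⇒] Suppose 3t + 2 is odd. Since 3 is odd, 3t and t have the same parity, so 3t + 2 ≡ t + 2 (mod 2). As 2 is even, 3t + 2 is odd exactly when t is odd. Thus t is odd.

Both directions hold.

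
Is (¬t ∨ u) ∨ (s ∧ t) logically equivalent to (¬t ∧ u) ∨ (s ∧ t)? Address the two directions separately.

(→) This fails. Under s = F, u = F, t = F, the left side is true but the right side is false.

(←) Assume the antecedent. If s is true, (¬t ∨ u) ∨ (s ∧ t) reduces to true regardless of the other variables. If s is false, the antecedent forces (s = F, u = T, t = F), and (¬t ∨ u) ∨ (s ∧ t) holds there. Either way (¬t ∨ u) ∨ (s ∧ t) holds.

Only the converse holds.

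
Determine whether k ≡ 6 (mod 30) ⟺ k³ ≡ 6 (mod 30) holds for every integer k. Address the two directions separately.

Both directions hold; the statement is true.

(→) Suppose k ≡ 6 (mod 30). Write k = 30j + 6. Then (30j + 6)³ = 27000j³ + 16200j² + 3240j + 216 = 30(900j³ + 540j² + 108j + 7) + 6, so k³ ≡ 6 (mod 30).

(←) Conversely, suppose k³ ≡ 6 (mod 30). The only residue r in {0, …, 29} with r³ ≡ 6 (mod 30) is r = 6, so k ≡ 6 (mod 30).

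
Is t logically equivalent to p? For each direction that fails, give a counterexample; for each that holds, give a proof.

(⟹) This fails. Under p = F, t = T, the left side is true but the right side is false.

(⟸) This fails. Under p = T, t = F, the left side is false but the right side is true.

Neither direction holds.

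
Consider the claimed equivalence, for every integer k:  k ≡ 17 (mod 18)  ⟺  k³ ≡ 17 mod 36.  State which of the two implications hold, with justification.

(⟹) This fails: take k = 35. Then 35 ≡ 17 (mod 18), but 35³ = 42875 ≡ 35 (mod 36), not 17.

(⟸) This fails: take k = 5. Then 5³ = 125 ≡ 17 (mod 36), yet 5 ≡ 5 (mod 18), not 17.

Both directions fail.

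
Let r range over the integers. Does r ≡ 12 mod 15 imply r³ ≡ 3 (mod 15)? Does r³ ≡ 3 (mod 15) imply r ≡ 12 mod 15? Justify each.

The biconditional holds.

[⇐] Suppose r³ ≡ 3 (mod 15). The only residue r in {0, …, 14} with r³ ≡ 3 (mod 15) is r = 12, so r ≡ 12 (mod 15).

[⇒] Suppose r ≡ 12 mod 15. Write r = 15j + 12. Then (15j + 12)³ = 3375j³ + 8100j² + 6480j + 1728 = 15(225j³ + 540j² + 432j + 115) + 3, so r³ ≡ 3 (mod 15).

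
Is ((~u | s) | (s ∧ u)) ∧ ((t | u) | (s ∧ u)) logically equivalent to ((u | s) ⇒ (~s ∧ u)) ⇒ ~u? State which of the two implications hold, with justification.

Only the forward implication holds.

(→) Assume the antecedent. If s is true, ((u | s) ⇒ (~s ∧ u)) ⇒ ~u reduces to true regardless of the other variables. If s is false, the antecedent forces (t = T, s = F, u = F), and ((u | s) ⇒ (~s ∧ u)) ⇒ ~u holds there. Either way ((u | s) ⇒ (~s ∧ u)) ⇒ ~u holds.

(←) This fails. Under t = F, s = F, u = F, the left side is false but the right side is true.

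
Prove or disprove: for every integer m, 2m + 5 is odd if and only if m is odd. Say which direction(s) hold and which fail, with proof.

Not equivalent: only (⇐) holds.

(⟹) This fails: take m = 2. Then 2m + 5 = 9, which is odd, yet m = 2 is even, not odd.

(⟸) Suppose m is odd. Since 2 is even, 2m is even for every m, so 2m + 5 has the same parity as 5, which is odd. Hence 2m + 5 is odd.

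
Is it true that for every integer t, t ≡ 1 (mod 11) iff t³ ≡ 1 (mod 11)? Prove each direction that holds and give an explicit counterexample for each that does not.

(⇒) Suppose t ≡ 1 (mod 11). Write t = 11j + 1. Then (11j + 1)³ = 1331j³ + 363j² + 33j + 1 = 11(121j³ + 33j² + 3j) + 1, so t³ ≡ 1 (mod 11).

(⇐) Conversely, suppose t³ ≡ 1 (mod 11). The only residue r in {0, …, 10} with r³ ≡ 1 (mod 11) is r = 1, so t ≡ 1 (mod 11).

Both directions hold; the statement is true.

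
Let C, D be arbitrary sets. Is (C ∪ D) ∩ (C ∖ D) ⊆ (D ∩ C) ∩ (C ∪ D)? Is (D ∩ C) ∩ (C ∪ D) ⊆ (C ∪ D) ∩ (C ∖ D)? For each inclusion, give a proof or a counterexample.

Neither inclusion holds.

Forward inclusion. This inclusion fails. Take C = {1}, D = ∅; then 1 ∈ (C ∪ D) ∩ (C ∖ D) but 1 ∉ (D ∩ C) ∩ (C ∪ D).

Reverse inclusion. This inclusion fails. Take C = {1}, D = {1}; then 1 ∈ (D ∩ C) ∩ (C ∪ D) but 1 ∉ (C ∪ D) ∩ (C ∖ D).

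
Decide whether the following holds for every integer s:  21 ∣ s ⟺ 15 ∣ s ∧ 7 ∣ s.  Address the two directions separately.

[⇐] Suppose 15 ∣ s and 7 ∣ s. Any common multiple of 15 and 7 is a multiple of their lcm; here gcd(15, 7) = 1, so lcm(15, 7) = 15·7 = 105, so 105 ∣ s. Since 21 ∣ 105, it follows that 21 ∣ s.

[⇒] This fails: take s = 21. Certainly 21 ∣ 21, but 15 ∤ 21.

(⇒) fails; (⇐) holds.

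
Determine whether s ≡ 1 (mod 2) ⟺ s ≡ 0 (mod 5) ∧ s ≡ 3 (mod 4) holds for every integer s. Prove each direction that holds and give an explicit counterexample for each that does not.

Not equivalent: only (⇐) holds.

[⇒] This fails: s = 1 gives 1 ≡ 1 (mod 2) but 1 ≡ 1 (mod 5), so the conjunction on the right does not hold.

[⇐] Conversely, if s ≡ 0 (mod 5) and s ≡ 3 (mod 4), then by the Chinese remainder theorem s ≡ 15 (mod 20). Since 15 ≡ 1 (mod 2) and 2 ∣ 20, we get s ≡ 1 (mod 2).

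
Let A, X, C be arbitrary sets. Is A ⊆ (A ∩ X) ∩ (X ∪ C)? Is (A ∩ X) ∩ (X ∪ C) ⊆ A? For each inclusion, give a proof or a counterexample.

(⊆) This inclusion fails. Take A = {1}, X = ∅, C = ∅; then 1 ∈ A but 1 ∉ (A ∩ X) ∩ (X ∪ C).

(⊇) Let x ∈ (A ∩ X) ∩ (X ∪ C). Then either x ∈ A ∩ X and x ∉ C; or x ∈ A ∩ X ∩ C. In each case x ∈ A, so (A ∩ X) ∩ (X ∪ C) ⊆ A.

Only the reverse inclusion holds.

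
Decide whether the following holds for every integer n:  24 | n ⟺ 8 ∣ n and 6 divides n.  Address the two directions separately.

(→) If 24 ∣ n, write n = 24q. Since 24 = 3·8, n = 8·(3q), so 8 ∣ n; and since 24 = 4·6, n = 6·(4q), so 6 ∣ n.

(←) Suppose 8 ∣ n and 6 ∣ n. Any common multiple of 8 and 6 is a multiple of their lcm; here lcm(8, 6) = 8·6/gcd(8, 6) = 48/2 = 24, so 24 ∣ n.

Both directions hold; the statement is true.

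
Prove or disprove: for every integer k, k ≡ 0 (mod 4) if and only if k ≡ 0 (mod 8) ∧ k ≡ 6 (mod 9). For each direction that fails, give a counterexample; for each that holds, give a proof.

Not equivalent: only (⇐) holds.

(⟹) This fails: k = 0 gives 0 ≡ 0 (mod 4) but 0 ≡ 0 (mod 9), so the conjunction on the right does not hold.

(⟸) Conversely, if k ≡ 0 (mod 8) and k ≡ 6 (mod 9), then by the Chinese remainder theorem k ≡ 24 (mod 72). Since 24 ≡ 0 (mod 4) and 4 ∣ 72, we get k ≡ 0 (mod 4).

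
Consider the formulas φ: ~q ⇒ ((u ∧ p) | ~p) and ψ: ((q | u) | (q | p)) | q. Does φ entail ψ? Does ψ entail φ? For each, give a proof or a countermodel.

Neither direction holds.

(⇒) This fails. Under q = F, u = F, p = F, the left side is true but the right side is false.

(⇐) This fails. Under q = F, u = F, p = T, the left side is false but the right side is true.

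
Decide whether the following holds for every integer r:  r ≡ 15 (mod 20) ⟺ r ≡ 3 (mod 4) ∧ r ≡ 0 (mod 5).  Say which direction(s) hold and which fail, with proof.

Equivalent; both directions hold.

(⟹) Suppose r ≡ 15 (mod 20); write r = 20j + 15. Since 4 ∣ 20, reducing mod 4 gives r ≡ 15 ≡ 3 (mod 4); since 5 ∣ 20, reducing mod 5 gives r ≡ 15 ≡ 0 (mod 5).

(⟸) Conversely, if r ≡ 3 (mod 4) and r ≡ 0 (mod 5), then by the Chinese remainder theorem r ≡ 15 (mod 20). This is exactly r ≡ 15 (mod 20).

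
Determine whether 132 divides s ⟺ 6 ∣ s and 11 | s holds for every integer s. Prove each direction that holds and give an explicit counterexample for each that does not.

Only the forward direction holds.

(⇒) If 132 ∣ s, write s = 132q. Since 132 = 22·6, s = 6·(22q), so 6 ∣ s; and since 132 = 12·11, s = 11·(12q), so 11 ∣ s.

(⇐) This fails: take s = 66. Both 6 ∣ 66 and 11 ∣ 66, yet 66 is not a multiple of 132 (since 66 = 0·132 + 66), so 132 ∤ 66.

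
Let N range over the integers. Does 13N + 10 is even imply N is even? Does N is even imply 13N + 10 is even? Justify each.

(←) Suppose N is even; write N = 2j. Then 13N + 10 = 13·(2j) + 10 = 2·13j + 10, which is even.

(→) Suppose 13N + 10 is even. Since 13 is odd, 13N and N have the same parity, so 13N + 10 ≡ N + 10 (mod 2). As 10 is even, 13N + 10 is even exactly when N is even. Thus N is even.

Equivalent; both directions hold.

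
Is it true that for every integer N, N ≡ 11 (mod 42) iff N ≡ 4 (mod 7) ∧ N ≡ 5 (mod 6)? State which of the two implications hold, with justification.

[⇒] Suppose N ≡ 11 (mod 42); write N = 42j + 11. Since 7 ∣ 42, reducing mod 7 gives N ≡ 11 ≡ 4 (mod 7); since 6 ∣ 42, reducing mod 6 gives N ≡ 11 ≡ 5 (mod 6).

[⇐] Conversely, if N ≡ 4 (mod 7) and N ≡ 5 (mod 6), then by the Chinese remainder theorem N ≡ 11 (mod 42). This is exactly N ≡ 11 (mod 42).

Both implications hold.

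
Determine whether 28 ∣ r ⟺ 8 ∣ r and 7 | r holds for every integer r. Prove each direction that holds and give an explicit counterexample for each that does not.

(⇒) This fails: take r = 28. Certainly 28 ∣ 28, but 8 ∤ 28.

(⇐) Suppose 8 ∣ r and 7 ∣ r. Any common multiple of 8 and 7 is a multiple of their lcm; here gcd(8, 7) = 1, so lcm(8, 7) = 8·7 = 56, so 56 ∣ r. Since 28 ∣ 56, it follows that 28 ∣ r.

The forward direction fails; the converse holds.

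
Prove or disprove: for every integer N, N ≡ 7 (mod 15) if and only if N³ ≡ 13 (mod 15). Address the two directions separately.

Equivalent; both directions hold.

(⟹) Suppose N ≡ 7 (mod 15). Write N = 15j + 7. Then (15j + 7)³ = 3375j³ + 4725j² + 2205j + 343 = 15(225j³ + 315j² + 147j + 22) + 13, so N³ ≡ 13 (mod 15).

(⟸) Conversely, suppose N³ ≡ 13 (mod 15). The only residue r in {0, …, 14} with r³ ≡ 13 (mod 15) is r = 7, so N ≡ 7 (mod 15).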